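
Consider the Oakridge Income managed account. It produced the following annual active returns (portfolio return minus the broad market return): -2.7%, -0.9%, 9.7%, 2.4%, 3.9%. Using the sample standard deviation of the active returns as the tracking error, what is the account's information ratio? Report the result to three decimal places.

0.516

Mean return r̄ = 12.40 / 5 = 2.4800%
Sample σ = √[Σ(r − r̄)² / 4] = √[92.4080 / 4] = √23.1020 = 4.8065%
IR = r̄ / tracking error = 2.4800 / 4.8065 = 0.5160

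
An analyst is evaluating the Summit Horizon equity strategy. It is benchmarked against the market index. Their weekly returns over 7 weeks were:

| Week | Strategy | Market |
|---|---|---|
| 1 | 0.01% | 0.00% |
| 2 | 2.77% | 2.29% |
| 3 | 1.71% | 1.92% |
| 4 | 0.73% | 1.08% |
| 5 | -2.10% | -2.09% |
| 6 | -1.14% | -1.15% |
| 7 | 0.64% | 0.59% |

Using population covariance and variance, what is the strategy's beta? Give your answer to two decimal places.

1.02

r̄p = 0.3743%,  r̄m = 0.3771%
Cov = Σ(rp − r̄p)(rm − r̄m) / 7 = 2.2149
Var(rm) = Σ(rm − r̄m)² / 7 = 2.1628
β = Cov / Var = 2.2149 / 2.1628 = 1.0241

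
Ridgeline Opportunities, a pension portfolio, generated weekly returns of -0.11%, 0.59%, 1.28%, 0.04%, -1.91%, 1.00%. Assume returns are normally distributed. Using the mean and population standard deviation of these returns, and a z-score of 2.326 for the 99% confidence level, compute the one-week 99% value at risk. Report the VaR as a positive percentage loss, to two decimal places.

2.28

Mean return μ = 0.890 / 6 = 0.1483%
Population std dev = √[6.5163 / 6] = 1.0421%
VaR = −(μ − z·σ) = −(0.1483 − 2.326 × 1.0421) = −(-2.2756) = 2.2756%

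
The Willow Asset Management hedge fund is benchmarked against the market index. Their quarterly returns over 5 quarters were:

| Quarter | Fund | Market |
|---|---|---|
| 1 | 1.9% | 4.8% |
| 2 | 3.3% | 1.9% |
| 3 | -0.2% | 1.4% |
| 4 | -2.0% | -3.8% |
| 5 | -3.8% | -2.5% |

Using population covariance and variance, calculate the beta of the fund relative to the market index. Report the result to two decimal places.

r̄p = -0.1600%,  r̄m = 0.3600%
Cov = Σ(rp − r̄p)(rm − r̄m) / 5 = 6.4996
Var(rm) = Σ(rm − r̄m)² / 5 = 9.7304
β = Cov / Var = 6.4996 / 9.7304 = 0.6680

0.67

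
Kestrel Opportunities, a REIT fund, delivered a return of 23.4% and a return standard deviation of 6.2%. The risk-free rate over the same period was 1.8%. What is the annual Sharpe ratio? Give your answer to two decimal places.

3.48

Sharpe = (Rp − Rf) / σp = (23.4% − 1.8%) / 6.2% = 21.60% / 6.2% = 3.4839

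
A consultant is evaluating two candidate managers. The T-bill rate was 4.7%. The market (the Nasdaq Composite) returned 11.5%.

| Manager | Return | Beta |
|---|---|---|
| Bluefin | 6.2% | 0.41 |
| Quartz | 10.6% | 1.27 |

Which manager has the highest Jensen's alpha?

Bluefin: α = 6.2% − [4.7% + 0.41 × (11.5% − 4.7%)] = -1.288
Quartz: α = 10.6% − [4.7% + 1.27 × (11.5% − 4.7%)] = -2.736
Highest: Bluefin (-1.288).

Bluefin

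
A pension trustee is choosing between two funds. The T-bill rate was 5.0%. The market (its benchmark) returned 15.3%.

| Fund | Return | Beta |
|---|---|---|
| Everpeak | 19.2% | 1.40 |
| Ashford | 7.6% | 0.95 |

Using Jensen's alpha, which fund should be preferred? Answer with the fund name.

Everpeak

Everpeak: α = 19.2% − [5.0% + 1.40 × (15.3% − 5.0%)] = -0.220
Ashford: α = 7.6% − [5.0% + 0.95 × (15.3% − 5.0%)] = -7.185
Highest: Everpeak (-0.220).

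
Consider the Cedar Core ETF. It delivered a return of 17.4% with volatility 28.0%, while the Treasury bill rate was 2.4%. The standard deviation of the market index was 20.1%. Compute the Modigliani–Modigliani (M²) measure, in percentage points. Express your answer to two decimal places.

13.17

Sharpe = (Rp − Rf) / σp = (17.4% − 2.4%) / 28.0% = 0.5357
M² = Rf + Sharpe × σm = 2.4% + 0.5357 × 20.1% = 13.1676%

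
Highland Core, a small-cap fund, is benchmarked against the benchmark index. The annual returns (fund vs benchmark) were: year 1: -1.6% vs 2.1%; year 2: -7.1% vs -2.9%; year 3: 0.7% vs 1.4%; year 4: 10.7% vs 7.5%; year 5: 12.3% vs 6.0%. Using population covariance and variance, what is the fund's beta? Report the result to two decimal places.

1.93

r̄p = 3.0000%,  r̄m = 2.8200%
Cov = Σ(rp − r̄p)(rm − r̄m) / 5 = 25.9920
Var(rm) = Σ(rm − r̄m)² / 5 = 13.4536
β = Cov / Var = 25.9920 / 13.4536 = 1.9320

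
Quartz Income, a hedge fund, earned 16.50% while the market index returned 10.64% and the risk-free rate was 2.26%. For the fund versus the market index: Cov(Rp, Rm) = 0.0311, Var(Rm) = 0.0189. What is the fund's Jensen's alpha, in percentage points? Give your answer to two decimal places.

0.45

β = Cov / Var = 0.0311 / 0.0189 = 1.6455
E[R] = Rf + β(Rm − Rf) = 2.26% + 1.6455 × (10.64% − 2.26%) = 16.0493%
α = Rp − E[R] = 16.50% − 16.0493% = 0.4507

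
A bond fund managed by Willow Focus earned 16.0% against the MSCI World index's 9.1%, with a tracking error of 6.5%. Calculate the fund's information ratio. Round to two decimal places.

IR = (Rp − Rb) / TE = (16.0% − 9.1%) / 6.5% = 6.90% / 6.5% = 1.0615

1.06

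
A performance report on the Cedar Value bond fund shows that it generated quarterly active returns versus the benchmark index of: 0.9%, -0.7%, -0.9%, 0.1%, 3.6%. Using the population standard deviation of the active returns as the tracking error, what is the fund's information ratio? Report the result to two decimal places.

0.37

r̄ = (0.9 − 0.7 − 0.9 + 0.1 + 3.6) / 5 = 0.6000%
Population σ = √[Σ(r − r̄)² / 5] = √[13.2800 / 5] = √2.6560 = 1.6297%
IR = r̄ / tracking error = 0.6000 / 1.6297 = 0.3682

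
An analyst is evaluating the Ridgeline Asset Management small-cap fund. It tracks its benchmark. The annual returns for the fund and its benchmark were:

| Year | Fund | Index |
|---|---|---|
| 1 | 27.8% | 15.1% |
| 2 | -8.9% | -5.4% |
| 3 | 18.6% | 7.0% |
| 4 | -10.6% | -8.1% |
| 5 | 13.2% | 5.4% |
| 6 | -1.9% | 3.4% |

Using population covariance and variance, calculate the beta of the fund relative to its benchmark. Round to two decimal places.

1.76

r̄p = 6.3667%,  r̄m = 2.9000%
Cov = Σ(rp − r̄p)(rm − r̄m) / 6 = 106.3233
Var(rm) = Σ(rm − r̄m)² / 6 = 60.3400
β = Cov / Var = 106.3233 / 60.3400 = 1.7621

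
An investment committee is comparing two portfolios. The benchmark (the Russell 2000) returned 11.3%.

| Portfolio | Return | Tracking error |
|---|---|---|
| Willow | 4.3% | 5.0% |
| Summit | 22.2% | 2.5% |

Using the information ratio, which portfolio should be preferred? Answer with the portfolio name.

Willow: IR = (4.3% − 11.3%) / 5.0% = -1.400
Summit: IR = (22.2% − 11.3%) / 2.5% = 4.360
Highest: Summit (4.360).

Summit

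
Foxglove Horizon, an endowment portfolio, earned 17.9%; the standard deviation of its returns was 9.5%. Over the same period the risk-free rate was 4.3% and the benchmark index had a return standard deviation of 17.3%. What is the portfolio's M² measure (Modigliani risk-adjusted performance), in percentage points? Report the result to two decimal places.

Sharpe = (Rp − Rf) / σp = (17.9% − 4.3%) / 9.5% = 1.4316
M² = Rf + Sharpe × σm = 4.3% + 1.4316 × 17.3% = 29.0667%

29.07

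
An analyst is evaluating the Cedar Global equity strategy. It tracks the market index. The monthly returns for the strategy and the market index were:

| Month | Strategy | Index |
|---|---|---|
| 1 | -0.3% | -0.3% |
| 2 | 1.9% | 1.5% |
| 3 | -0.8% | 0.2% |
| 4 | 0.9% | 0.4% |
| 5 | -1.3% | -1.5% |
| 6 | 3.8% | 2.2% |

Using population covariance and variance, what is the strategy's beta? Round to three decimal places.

1.362

r̄p = 0.7000%,  r̄m = 0.4167%
Cov = Σ(rp − r̄p)(rm − r̄m) / 6 = 1.9500
Var(rm) = Σ(rm − r̄m)² / 6 = 1.4314
β = Cov / Var = 1.9500 / 1.4314 = 1.3623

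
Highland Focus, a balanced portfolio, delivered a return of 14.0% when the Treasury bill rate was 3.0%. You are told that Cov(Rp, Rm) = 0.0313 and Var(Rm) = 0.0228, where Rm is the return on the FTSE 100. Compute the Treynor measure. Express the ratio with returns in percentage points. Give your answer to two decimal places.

β = Cov / Var = 0.0313 / 0.0228 = 1.3728
Treynor = (Rp − Rf) / β = (14.0% − 3.0%) / 1.3728 = 11.00 / 1.3728 = 8.0128

8.01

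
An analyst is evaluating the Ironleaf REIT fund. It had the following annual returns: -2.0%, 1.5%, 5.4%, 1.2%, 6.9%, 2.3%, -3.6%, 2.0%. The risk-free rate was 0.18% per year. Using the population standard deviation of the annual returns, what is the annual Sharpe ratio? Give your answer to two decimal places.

Mean return μ = 13.70 / 8 = 1.7125%
Population σ = √[Σ(r − μ)² / 8] = √[83.2488 / 8] = √10.4061 = 3.2258%
Sharpe = (μ − rf) / σ = (1.7125 − 0.18) / 3.2258 = 1.5325 / 3.2258 = 0.4751

0.48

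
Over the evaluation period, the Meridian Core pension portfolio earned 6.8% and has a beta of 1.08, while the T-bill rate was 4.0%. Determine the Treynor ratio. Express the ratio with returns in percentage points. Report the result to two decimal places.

2.59

Treynor = (Rp − Rf) / β = (6.8% − 4.0%) / 1.08 = 2.80 / 1.08 = 2.5926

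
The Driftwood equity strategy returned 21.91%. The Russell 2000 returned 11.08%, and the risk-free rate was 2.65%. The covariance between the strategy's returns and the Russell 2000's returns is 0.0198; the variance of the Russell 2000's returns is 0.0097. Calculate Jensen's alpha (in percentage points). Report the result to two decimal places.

2.05

β = Cov / Var = 0.0198 / 0.0097 = 2.0412
E[R] = Rf + β(Rm − Rf) = 2.65% + 2.0412 × (11.08% − 2.65%) = 19.8573%
α = Rp − E[R] = 21.91% − 19.8573% = 2.0527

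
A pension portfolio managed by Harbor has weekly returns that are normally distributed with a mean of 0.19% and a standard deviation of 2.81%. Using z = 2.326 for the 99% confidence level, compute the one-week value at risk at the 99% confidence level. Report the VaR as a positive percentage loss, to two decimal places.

6.35

VaR (as % loss) = −(μ − z·σ) = −(0.19% − 2.326 × 2.81%) = −(-6.34606%) = 6.34606%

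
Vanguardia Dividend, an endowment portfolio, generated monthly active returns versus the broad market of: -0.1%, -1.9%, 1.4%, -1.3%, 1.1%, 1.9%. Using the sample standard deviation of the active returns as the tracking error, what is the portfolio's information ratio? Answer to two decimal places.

μ = (-0.1 − 1.9 + 1.4 − 1.3 + 1.1 + 1.9) / 6 = 1.10 / 6 = 0.1833%
Σ(r − μ)² = (-0.1 − 0.1833)² + (-1.9 − 0.1833)² + … = 11.8883
σ = √[11.8883 / 5] = 1.5420%
IR = μ / tracking error = 0.1833 / 1.5420 = 0.1189

0.12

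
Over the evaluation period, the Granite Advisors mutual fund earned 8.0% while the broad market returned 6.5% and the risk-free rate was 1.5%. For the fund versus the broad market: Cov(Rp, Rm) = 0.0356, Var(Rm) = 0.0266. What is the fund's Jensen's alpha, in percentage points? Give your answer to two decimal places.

-0.19

β = Cov / Var = 0.0356 / 0.0266 = 1.3383
E[R] = Rf + β(Rm − Rf) = 1.5% + 1.3383 × (6.5% − 1.5%) = 8.1915%
α = Rp − E[R] = 8.0% − 8.1915% = -0.1915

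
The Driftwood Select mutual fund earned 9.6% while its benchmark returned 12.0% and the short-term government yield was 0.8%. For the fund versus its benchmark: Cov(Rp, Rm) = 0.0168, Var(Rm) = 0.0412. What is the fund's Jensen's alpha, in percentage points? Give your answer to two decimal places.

β = Cov / Var = 0.0168 / 0.0412 = 0.4078
E[R] = Rf + β(Rm − Rf) = 0.8% + 0.4078 × (12.0% − 0.8%) = 5.3674%
α = Rp − E[R] = 9.6% − 5.3674% = 4.2326

4.23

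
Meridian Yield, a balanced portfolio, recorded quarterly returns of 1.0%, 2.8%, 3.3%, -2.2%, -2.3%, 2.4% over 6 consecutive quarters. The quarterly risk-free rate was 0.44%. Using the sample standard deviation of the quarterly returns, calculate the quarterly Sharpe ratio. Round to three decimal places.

μ = (1 + 2.8 + 3.3 − 2.2 − 2.3 + 2.4) / 6 = 5.00 / 6 = 0.8333%
Σ(r − μ)² = (1 − 0.8333)² + (2.8 − 0.8333)² + (3.3 − 0.8333)² + … = 31.4533
σ = √[31.4533 / 5] = 2.5081%
Sharpe = (μ − rf) / σ = (0.8333 − 0.44) / 2.5081 = 0.3933 / 2.5081 = 0.1568

0.157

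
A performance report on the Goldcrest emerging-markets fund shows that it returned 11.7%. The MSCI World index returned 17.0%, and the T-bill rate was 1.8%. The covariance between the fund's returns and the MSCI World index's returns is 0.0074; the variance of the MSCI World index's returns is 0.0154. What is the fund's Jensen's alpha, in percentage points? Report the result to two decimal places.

β = Cov / Var = 0.0074 / 0.0154 = 0.4805
E[R] = Rf + β(Rm − Rf) = 1.8% + 0.4805 × (17.0% − 1.8%) = 9.1036%
α = Rp − E[R] = 11.7% − 9.1036% = 2.5964

2.60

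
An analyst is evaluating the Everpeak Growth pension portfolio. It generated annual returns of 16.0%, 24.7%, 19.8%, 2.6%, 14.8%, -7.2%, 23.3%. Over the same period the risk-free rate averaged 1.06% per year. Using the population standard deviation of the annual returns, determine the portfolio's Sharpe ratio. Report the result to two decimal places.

1.15

r̄ = (16 + 24.7 + 19.8 + 2.6 + 14.8 − 7.2 + 23.3) / 7 = 94.00 / 7 = 13.4286%
Σ(r − r̄)² = (16 − 13.4286)² + (24.7 − 13.4286)² + (19.8 − 13.4286)² + … = 816.3743
population σ = √(816.3743 / 7) = √116.6249 = 10.7993%
Sharpe = (r̄ − rf) / σ = (13.4286 − 1.06) / 10.7993 = 12.3686 / 10.7993 = 1.1453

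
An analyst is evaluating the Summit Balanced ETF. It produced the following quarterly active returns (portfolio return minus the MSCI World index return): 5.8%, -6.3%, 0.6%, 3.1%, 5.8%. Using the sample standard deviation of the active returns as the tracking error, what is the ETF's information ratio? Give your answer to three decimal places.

Mean return r̄ = 9.00 / 5 = 1.8000%
Σ(r − r̄)² = (5.8 − 1.8000)² + (-6.3 − 1.8000)² + … = 100.7400
sample σ = √(100.7400 / 4) = √25.1850 = 5.0185%
IR = r̄ / tracking error = 1.8000 / 5.0185 = 0.3587

0.359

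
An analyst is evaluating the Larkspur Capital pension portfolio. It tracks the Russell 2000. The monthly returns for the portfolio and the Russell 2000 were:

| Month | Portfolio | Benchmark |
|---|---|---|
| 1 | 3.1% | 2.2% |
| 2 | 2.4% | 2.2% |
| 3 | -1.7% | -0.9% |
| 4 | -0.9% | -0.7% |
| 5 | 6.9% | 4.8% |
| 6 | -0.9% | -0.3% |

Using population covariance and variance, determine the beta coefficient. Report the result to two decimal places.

1.46

r̄p = 1.4833%,  r̄m = 1.2167%
Cov = Σ(rp − r̄p)(rm − r̄m) / 6 = 6.1369
Var(rm) = Σ(rm − r̄m)² / 6 = 4.2047
β = Cov / Var = 6.1369 / 4.2047 = 1.4595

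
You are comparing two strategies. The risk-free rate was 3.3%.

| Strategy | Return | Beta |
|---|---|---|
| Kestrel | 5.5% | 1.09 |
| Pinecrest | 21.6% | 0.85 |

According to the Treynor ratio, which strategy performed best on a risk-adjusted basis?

Pinecrest

Kestrel: Treynor = (5.5% − 3.3%) / 1.09 = 2.018
Pinecrest: Treynor = (21.6% − 3.3%) / 0.85 = 21.529
Highest: Pinecrest (21.529).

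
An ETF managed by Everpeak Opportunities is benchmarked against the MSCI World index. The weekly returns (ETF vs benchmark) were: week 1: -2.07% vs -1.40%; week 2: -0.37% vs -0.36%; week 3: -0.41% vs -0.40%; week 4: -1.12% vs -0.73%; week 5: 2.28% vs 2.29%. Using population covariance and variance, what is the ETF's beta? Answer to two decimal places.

r̄p = -0.3380%,  r̄m = -0.1200%
Cov = Σ(rp − r̄p)(rm − r̄m) / 5 = 1.8062
Var(rm) = Σ(rm − r̄m)² / 5 = 1.5909
β = Cov / Var = 1.8062 / 1.5909 = 1.1353

1.14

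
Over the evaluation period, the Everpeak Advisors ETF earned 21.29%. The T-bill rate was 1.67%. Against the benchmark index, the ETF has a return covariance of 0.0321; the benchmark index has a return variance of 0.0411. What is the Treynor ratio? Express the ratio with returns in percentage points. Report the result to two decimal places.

β = Cov / Var = 0.0321 / 0.0411 = 0.7810
Treynor = (Rp − Rf) / β = (21.29% − 1.67%) / 0.7810 = 19.62 / 0.7810 = 25.1216

25.12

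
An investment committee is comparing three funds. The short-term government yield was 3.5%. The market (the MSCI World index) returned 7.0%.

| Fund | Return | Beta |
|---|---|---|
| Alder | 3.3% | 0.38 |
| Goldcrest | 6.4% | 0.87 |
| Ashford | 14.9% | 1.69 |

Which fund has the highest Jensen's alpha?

Alder: α = 3.3% − [3.5% + 0.38 × (7.0% − 3.5%)] = -1.530
Goldcrest: α = 6.4% − [3.5% + 0.87 × (7.0% − 3.5%)] = -0.145
Ashford: α = 14.9% − [3.5% + 1.69 × (7.0% − 3.5%)] = 5.485
Highest: Ashford (5.485).

Ashford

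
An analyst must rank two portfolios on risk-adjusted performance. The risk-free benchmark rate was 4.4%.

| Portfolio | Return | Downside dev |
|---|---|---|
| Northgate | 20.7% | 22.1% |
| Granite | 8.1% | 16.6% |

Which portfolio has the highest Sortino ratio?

Northgate: Sortino ratio = (20.7% − 4.4%) / 22.1% = 0.738
Granite: Sortino ratio = (8.1% − 4.4%) / 16.6% = 0.223
Highest: Northgate (0.738).

Northgate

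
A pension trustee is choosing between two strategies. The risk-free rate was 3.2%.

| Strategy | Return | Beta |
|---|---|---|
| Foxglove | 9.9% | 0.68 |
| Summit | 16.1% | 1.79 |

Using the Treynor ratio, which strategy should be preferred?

Foxglove: Treynor = (9.9% − 3.2%) / 0.68 = 9.853
Summit: Treynor = (16.1% − 3.2%) / 1.79 = 7.207
Highest: Foxglove (9.853).

Foxglove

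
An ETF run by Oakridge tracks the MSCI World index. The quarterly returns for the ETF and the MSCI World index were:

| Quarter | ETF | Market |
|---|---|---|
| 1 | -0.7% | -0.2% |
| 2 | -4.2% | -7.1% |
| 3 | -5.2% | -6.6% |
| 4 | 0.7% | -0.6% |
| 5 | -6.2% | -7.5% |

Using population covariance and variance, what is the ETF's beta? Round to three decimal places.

0.775

r̄p = -3.1200%,  r̄m = -4.4000%
Cov = Σ(rp − r̄p)(rm − r̄m) / 5 = 8.3440
Var(rm) = Σ(rm − r̄m)² / 5 = 10.7640
β = Cov / Var = 8.3440 / 10.7640 = 0.7752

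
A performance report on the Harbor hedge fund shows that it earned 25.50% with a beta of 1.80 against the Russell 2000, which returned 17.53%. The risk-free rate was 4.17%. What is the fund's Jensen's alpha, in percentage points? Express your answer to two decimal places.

-2.72

CAPM expected return = Rf + β(Rm − Rf) = 4.17% + 1.80 × (17.53% − 4.17%) = 4.17 + 1.80 × 13.36 = 28.2180%
Jensen's α = Rp − E[R] = 25.50% − 28.2180% = -2.7180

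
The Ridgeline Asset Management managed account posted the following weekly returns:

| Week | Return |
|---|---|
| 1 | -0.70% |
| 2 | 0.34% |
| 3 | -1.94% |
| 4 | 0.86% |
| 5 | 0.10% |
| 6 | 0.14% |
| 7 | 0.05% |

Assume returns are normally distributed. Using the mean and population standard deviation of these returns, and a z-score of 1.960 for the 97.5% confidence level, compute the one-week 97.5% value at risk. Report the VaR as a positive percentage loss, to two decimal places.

r̄ = (-0.7 + 0.34 − 1.94 + 0.86 + 0.1 + 0.14 + 0.05) / 7 = -0.1643%
Population σ = √[Σ(r − r̄)² / 7] = √[4.9520 / 7] = √0.7074 = 0.8411%
VaR = −(r̄ − z·σ) = −(-0.1643 − 1.960 × 0.8411) = −(-1.8129) = 1.8129%

1.81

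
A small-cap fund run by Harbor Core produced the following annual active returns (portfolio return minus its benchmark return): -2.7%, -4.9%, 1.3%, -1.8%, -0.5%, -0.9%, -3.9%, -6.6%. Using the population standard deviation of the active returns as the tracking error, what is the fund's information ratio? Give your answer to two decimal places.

Mean return r̄ = -20.00 / 8 = -2.5000%
Σ(r − r̄)² = (-2.7 − (-2.5000))² + (-4.9 − (-2.5000))² + … = 46.0600
σ = √[46.0600 / 8] = 2.3995%
IR = r̄ / tracking error = -2.5000 / 2.3995 = -1.0419

-1.04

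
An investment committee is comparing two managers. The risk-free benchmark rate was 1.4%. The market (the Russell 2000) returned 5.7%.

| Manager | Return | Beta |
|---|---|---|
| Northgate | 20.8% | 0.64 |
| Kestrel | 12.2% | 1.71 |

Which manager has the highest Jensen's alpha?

Northgate

Northgate: α = 20.8% − [1.4% + 0.64 × (5.7% − 1.4%)] = 16.648
Kestrel: α = 12.2% − [1.4% + 1.71 × (5.7% − 1.4%)] = 3.447
Highest: Northgate (16.648).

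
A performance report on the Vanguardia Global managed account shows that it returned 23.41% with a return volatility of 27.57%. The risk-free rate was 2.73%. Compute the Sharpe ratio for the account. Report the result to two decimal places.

Sharpe = (Rp − Rf) / σp = (23.41% − 2.73%) / 27.57% = 20.68% / 27.57% = 0.7501

0.75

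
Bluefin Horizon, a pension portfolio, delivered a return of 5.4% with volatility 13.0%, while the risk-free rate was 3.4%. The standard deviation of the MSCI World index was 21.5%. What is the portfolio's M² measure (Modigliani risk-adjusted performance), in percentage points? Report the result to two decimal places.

6.71

Sharpe = (Rp − Rf) / σp = (5.4% − 3.4%) / 13.0% = 0.1538
M² = Rf + Sharpe × σm = 3.4% + 0.1538 × 21.5% = 6.7067%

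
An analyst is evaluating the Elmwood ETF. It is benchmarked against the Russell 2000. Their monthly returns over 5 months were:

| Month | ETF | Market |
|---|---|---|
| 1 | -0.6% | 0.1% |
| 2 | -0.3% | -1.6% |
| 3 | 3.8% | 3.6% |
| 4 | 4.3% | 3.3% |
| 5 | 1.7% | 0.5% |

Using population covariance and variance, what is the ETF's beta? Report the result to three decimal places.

r̄p = 1.7800%,  r̄m = 1.1800%
Cov = Σ(rp − r̄p)(rm − r̄m) / 5 = 3.7276
Var(rm) = Σ(rm − r̄m)² / 5 = 3.9416
β = Cov / Var = 3.7276 / 3.9416 = 0.9457

0.946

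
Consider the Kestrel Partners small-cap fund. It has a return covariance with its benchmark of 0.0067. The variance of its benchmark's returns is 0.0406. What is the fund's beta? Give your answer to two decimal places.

0.17

β = Cov(Rp, Rm) / Var(Rm) = 0.0067 / 0.0406 = 0.1650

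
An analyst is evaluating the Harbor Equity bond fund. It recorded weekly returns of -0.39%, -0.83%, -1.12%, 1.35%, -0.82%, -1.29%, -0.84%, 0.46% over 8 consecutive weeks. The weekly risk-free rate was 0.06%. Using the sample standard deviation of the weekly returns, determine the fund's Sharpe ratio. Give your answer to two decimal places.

r̄ = (-0.39 − 0.83 − 1.12 + 1.35 − 0.82 − 1.29 − 0.84 + 0.46) / 8 = -3.480 / 8 = -0.4350%
Σ(r − r̄)² = 5.6578; sample σ = √(5.6578/7) = 0.8990%
Sharpe = (r̄ − rf) / σ = (-0.4350 − 0.06) / 0.8990 = -0.4950 / 0.8990 = -0.5506

-0.55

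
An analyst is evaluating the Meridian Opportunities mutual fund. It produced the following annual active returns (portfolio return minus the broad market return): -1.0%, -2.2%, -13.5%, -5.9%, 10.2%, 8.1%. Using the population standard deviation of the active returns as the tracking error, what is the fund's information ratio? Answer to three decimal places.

r̄ = (-1 − 2.2 − 13.5 − 5.9 + 10.2 + 8.1) / 6 = -0.7167%
Σ(r − r̄)² = (-1 − (-0.7167))² + (-2.2 − (-0.7167))² + (-13.5 − (-0.7167))² + … = 389.4683
σ = √[389.4683 / 6] = 8.0568%
IR = r̄ / tracking error = -0.7167 / 8.0568 = -0.0890

-0.089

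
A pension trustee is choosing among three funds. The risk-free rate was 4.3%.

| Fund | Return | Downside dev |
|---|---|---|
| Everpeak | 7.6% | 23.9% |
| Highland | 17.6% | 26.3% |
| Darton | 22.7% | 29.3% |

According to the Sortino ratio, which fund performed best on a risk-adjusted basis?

Darton

Everpeak: Sortino ratio = (7.6% − 4.3%) / 23.9% = 0.138
Highland: Sortino ratio = (17.6% − 4.3%) / 26.3% = 0.506
Darton: Sortino ratio = (22.7% − 4.3%) / 29.3% = 0.628
Highest: Darton (0.628).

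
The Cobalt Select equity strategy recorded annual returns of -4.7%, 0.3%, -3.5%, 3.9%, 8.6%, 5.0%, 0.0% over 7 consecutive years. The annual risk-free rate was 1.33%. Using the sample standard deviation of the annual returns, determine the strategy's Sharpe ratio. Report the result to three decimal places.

0.009

r̄ = (-4.7 + 0.3 − 3.5 + 3.9 + 8.6 + 5 + 0) / 7 = 1.3714%
Σ(r − r̄)² = 135.4343; sample σ = √(135.4343/6) = 4.7510%
Sharpe = (r̄ − rf) / σ = (1.3714 − 1.33) / 4.7510 = 0.0414 / 4.7510 = 0.0087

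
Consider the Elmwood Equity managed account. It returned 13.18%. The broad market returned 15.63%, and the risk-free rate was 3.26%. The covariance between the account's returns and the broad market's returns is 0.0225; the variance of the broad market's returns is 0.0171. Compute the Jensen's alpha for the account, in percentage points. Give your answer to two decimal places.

-6.36

β = Cov / Var = 0.0225 / 0.0171 = 1.3158
E[R] = Rf + β(Rm − Rf) = 3.26% + 1.3158 × (15.63% − 3.26%) = 19.5364%
α = Rp − E[R] = 13.18% − 19.5364% = -6.3564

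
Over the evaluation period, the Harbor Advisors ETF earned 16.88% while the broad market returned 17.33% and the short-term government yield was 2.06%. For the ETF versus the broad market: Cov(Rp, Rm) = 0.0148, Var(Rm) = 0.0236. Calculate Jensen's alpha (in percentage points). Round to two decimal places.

5.24

β = Cov / Var = 0.0148 / 0.0236 = 0.6271
E[R] = Rf + β(Rm − Rf) = 2.06% + 0.6271 × (17.33% − 2.06%) = 11.6358%
α = Rp − E[R] = 16.88% − 11.6358% = 5.2442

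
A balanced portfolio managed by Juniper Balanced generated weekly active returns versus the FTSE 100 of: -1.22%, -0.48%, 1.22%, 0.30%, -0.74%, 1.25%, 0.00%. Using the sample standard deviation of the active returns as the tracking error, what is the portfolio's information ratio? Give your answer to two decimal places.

0.05

Mean return r̄ = 0.330 / 7 = 0.0471%
Σ(r − r̄)² = (-1.22 − 0.0471)² + (-0.48 − 0.0471)² + … = 5.3917
sample σ = √(5.3917 / 6) = √0.8986 = 0.9479%
IR = r̄ / tracking error = 0.0471 / 0.9479 = 0.0497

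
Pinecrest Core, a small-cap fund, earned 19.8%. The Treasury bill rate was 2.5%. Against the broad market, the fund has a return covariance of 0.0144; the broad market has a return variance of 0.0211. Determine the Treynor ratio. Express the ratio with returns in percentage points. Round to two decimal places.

25.35

β = Cov / Var = 0.0144 / 0.0211 = 0.6825
Treynor = (Rp − Rf) / β = (19.8% − 2.5%) / 0.6825 = 17.30 / 0.6825 = 25.3480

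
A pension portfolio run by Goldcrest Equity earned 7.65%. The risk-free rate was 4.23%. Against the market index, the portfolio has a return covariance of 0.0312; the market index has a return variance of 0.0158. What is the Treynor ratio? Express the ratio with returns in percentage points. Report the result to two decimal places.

β = Cov / Var = 0.0312 / 0.0158 = 1.9747
Treynor = (Rp − Rf) / β = (7.65% − 4.23%) / 1.9747 = 3.42 / 1.9747 = 1.7319

1.73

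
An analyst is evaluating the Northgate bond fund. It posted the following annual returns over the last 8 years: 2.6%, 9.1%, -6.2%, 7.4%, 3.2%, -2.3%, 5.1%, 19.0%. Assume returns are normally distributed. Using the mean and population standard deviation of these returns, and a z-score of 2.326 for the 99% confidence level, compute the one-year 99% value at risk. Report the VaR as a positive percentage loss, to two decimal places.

11.83

r̄ = (2.6 + 9.1 − 6.2 + 7.4 + 3.2 − 2.3 + 5.1 + 19) / 8 = 37.90 / 8 = 4.7375%
Population std dev = √[405.7588 / 8] = 7.1218%
VaR = −(r̄ − z·σ) = −(4.7375 − 2.326 × 7.1218) = −(-11.8278) = 11.8278%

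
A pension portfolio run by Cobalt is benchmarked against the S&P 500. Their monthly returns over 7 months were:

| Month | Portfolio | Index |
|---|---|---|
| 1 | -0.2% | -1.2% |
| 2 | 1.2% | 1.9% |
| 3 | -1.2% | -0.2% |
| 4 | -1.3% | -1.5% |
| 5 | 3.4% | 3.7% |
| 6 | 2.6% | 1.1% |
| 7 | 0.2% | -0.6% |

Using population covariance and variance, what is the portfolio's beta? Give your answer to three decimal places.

0.846

r̄p = 0.6714%,  r̄m = 0.4571%
Cov = Σ(rp − r̄p)(rm − r̄m) / 7 = 2.5545
Var(rm) = Σ(rm − r̄m)² / 7 = 3.0196
β = Cov / Var = 2.5545 / 3.0196 = 0.8460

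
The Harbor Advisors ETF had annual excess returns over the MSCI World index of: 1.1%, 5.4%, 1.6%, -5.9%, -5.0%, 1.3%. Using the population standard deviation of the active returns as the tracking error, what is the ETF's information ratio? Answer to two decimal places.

μ = (1.1 + 5.4 + 1.6 − 5.9 − 5 + 1.3) / 6 = -0.2500%
Σ(r − μ)² = (1.1 − (-0.2500))² + (5.4 − (-0.2500))² + (1.6 − (-0.2500))² + … = 94.0550
population σ = √(94.0550 / 6) = √15.6758 = 3.9593%
IR = μ / tracking error = -0.2500 / 3.9593 = -0.0631

-0.06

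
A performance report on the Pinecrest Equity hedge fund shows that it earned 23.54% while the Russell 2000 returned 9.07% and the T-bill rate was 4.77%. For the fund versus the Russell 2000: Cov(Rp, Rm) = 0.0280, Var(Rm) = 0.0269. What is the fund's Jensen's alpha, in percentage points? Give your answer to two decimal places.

14.29

β = Cov / Var = 0.0280 / 0.0269 = 1.0409
E[R] = Rf + β(Rm − Rf) = 4.77% + 1.0409 × (9.07% − 4.77%) = 9.2459%
α = Rp − E[R] = 23.54% − 9.2459% = 14.2941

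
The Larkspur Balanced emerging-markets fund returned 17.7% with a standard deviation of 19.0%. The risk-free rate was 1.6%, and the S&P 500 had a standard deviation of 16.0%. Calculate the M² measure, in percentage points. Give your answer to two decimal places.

15.16

Sharpe = (Rp − Rf) / σp = (17.7% − 1.6%) / 19.0% = 0.8474
M² = Rf + Sharpe × σm = 1.6% + 0.8474 × 16.0% = 15.1584%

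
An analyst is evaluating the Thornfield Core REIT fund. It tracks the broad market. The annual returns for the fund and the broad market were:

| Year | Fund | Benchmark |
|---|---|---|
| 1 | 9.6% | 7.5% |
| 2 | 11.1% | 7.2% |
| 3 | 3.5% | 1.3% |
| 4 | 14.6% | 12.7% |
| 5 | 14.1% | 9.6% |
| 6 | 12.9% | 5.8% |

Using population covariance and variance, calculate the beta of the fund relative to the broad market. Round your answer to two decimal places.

r̄p = 10.9667%,  r̄m = 7.3500%
Cov = Σ(rp − r̄p)(rm − r̄m) / 6 = 11.4067
Var(rm) = Σ(rm − r̄m)² / 6 = 12.1225
β = Cov / Var = 11.4067 / 12.1225 = 0.9410

0.94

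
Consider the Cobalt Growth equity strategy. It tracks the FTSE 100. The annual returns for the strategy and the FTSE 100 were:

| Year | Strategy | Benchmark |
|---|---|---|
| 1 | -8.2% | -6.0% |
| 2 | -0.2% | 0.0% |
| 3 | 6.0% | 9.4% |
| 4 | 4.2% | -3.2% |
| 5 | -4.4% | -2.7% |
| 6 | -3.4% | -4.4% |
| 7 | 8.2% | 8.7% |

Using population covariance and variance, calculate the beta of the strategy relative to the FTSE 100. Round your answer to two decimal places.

0.80

r̄p = 0.3143%,  r̄m = 0.2571%
Cov = Σ(rp − r̄p)(rm − r̄m) / 7 = 27.1106
Var(rm) = Σ(rm − r̄m)² / 7 = 33.7824
β = Cov / Var = 27.1106 / 33.7824 = 0.8025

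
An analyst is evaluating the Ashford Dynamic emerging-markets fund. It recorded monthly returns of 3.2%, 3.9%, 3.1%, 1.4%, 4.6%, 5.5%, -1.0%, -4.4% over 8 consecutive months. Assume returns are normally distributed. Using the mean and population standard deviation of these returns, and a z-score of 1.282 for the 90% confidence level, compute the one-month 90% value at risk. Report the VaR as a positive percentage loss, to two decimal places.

1.90

Mean return r̄ = 16.30 / 8 = 2.0375%
Population σ = √[Σ(r − r̄)² / 8] = √[75.5788 / 8] = √9.4474 = 3.0737%
VaR = −(r̄ − z·σ) = −(2.0375 − 1.282 × 3.0737) = −(-1.9030) = 1.9030%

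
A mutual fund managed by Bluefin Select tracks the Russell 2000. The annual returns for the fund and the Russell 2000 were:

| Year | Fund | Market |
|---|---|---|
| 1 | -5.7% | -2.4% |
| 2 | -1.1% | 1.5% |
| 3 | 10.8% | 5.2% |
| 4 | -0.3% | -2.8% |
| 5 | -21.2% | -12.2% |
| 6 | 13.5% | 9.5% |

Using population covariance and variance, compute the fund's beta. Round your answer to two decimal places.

r̄p = -0.6667%,  r̄m = -0.2000%
Cov = Σ(rp − r̄p)(rm − r̄m) / 6 = 75.8533
Var(rm) = Σ(rm − r̄m)² / 6 = 46.9567
β = Cov / Var = 75.8533 / 46.9567 = 1.6154

1.62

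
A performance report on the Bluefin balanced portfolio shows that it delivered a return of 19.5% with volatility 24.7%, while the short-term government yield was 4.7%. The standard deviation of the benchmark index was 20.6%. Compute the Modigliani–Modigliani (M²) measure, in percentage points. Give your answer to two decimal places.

Sharpe = (Rp − Rf) / σp = (19.5% − 4.7%) / 24.7% = 0.5992
M² = Rf + Sharpe × σm = 4.7% + 0.5992 × 20.6% = 17.0435%

17.04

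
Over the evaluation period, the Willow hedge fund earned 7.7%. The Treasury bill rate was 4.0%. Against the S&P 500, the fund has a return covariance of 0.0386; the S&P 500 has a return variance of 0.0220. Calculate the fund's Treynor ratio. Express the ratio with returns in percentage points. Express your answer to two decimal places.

2.11

β = Cov / Var = 0.0386 / 0.0220 = 1.7545
Treynor = (Rp − Rf) / β = (7.7% − 4.0%) / 1.7545 = 3.70 / 1.7545 = 2.1089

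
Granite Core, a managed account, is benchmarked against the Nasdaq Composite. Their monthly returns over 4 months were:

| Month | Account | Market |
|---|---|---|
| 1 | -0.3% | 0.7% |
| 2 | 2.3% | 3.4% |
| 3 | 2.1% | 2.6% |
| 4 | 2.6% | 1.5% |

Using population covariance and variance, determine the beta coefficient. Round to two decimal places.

0.76

r̄p = 1.6750%,  r̄m = 2.0500%
Cov = Σ(rp − r̄p)(rm − r̄m) / 4 = 0.8088
Var(rm) = Σ(rm − r̄m)² / 4 = 1.0625
β = Cov / Var = 0.8088 / 1.0625 = 0.7612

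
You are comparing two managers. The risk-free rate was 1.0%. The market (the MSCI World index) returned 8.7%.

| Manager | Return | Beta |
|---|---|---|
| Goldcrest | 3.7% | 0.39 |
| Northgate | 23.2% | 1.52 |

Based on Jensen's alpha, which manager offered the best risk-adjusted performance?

Northgate

Goldcrest: α = 3.7% − [1.0% + 0.39 × (8.7% − 1.0%)] = -0.303
Northgate: α = 23.2% − [1.0% + 1.52 × (8.7% − 1.0%)] = 10.496
Highest: Northgate (10.496).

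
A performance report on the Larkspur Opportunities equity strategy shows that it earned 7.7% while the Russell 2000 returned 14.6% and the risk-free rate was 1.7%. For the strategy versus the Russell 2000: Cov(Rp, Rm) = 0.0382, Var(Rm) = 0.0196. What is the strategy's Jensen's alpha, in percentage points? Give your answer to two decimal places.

β = Cov / Var = 0.0382 / 0.0196 = 1.9490
E[R] = Rf + β(Rm − Rf) = 1.7% + 1.9490 × (14.6% − 1.7%) = 26.8421%
α = Rp − E[R] = 7.7% − 26.8421% = -19.1421

-19.14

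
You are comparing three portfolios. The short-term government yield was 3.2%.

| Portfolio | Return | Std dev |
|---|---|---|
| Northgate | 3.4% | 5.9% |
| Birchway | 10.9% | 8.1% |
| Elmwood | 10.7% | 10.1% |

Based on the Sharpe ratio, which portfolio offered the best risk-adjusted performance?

Birchway

Northgate: Sharpe ratio = (3.4% − 3.2%) / 5.9% = 0.034
Birchway: Sharpe ratio = (10.9% − 3.2%) / 8.1% = 0.951
Elmwood: Sharpe ratio = (10.7% − 3.2%) / 10.1% = 0.743
Highest: Birchway (0.951).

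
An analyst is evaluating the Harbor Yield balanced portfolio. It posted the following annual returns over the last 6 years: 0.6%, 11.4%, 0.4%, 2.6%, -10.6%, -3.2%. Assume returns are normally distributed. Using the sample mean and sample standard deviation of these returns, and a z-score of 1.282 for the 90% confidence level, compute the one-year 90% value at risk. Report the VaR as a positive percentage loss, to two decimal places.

9.04

r̄ = (0.6 + 11.4 + 0.4 + 2.6 − 10.6 − 3.2) / 6 = 1.20 / 6 = 0.2000%
Σ(r − r̄)² = (0.6 − 0.2000)² + (11.4 − 0.2000)² + … = 259.6000
σ = √[259.6000 / 5] = 7.2056%
VaR = −(r̄ − z·σ) = −(0.2000 − 1.282 × 7.2056) = −(-9.0376) = 9.0376%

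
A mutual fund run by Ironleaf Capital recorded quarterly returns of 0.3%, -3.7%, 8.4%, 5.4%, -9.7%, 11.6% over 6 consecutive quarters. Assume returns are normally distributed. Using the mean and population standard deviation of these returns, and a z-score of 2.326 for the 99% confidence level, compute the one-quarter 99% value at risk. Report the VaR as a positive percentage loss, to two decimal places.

14.86

Mean return r̄ = 12.30 / 6 = 2.0500%
Population std dev = √[316.9350 / 6] = 7.2679%
VaR = −(r̄ − z·σ) = −(2.0500 − 2.326 × 7.2679) = −(-14.8551) = 14.8551%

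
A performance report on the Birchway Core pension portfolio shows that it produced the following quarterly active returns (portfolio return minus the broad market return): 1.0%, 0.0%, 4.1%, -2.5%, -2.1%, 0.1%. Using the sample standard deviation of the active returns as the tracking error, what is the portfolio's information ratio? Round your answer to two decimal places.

μ = (1 + 0 + 4.1 − 2.5 − 2.1 + 0.1) / 6 = 0.1000%
Sample std dev = √[28.4200 / 5] = 2.3841%
IR = μ / tracking error = 0.1000 / 2.3841 = 0.0419

0.04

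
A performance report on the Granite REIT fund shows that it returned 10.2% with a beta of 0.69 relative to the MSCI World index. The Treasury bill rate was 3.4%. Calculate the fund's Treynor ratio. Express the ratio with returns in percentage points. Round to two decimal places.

9.86

Treynor = (Rp − Rf) / β = (10.2% − 3.4%) / 0.69 = 6.80 / 0.69 = 9.8551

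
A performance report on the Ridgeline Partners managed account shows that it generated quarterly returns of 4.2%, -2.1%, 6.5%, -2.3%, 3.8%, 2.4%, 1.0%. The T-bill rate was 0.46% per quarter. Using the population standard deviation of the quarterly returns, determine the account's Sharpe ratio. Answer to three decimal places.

0.483

μ = (4.2 − 2.1 + 6.5 − 2.3 + 3.8 + 2.4 + 1) / 7 = 1.9286%
Population σ = √[Σ(r − μ)² / 7] = √[64.7543 / 7] = √9.2506 = 3.0415%
Sharpe = (μ − rf) / σ = (1.9286 − 0.46) / 3.0415 = 1.4686 / 3.0415 = 0.4829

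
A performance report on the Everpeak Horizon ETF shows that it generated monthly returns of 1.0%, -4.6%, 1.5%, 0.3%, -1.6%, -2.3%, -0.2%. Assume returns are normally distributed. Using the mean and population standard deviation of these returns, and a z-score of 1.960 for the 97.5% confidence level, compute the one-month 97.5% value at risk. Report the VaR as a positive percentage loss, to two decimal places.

r̄ = (1 − 4.6 + 1.5 + 0.3 − 1.6 − 2.3 − 0.2) / 7 = -0.8429%
Σ(r − r̄)² = (1 − (-0.8429))² + (-4.6 − (-0.8429))² + … = 27.4171
population σ = √(27.4171 / 7) = √3.9167 = 1.9791%
VaR = −(r̄ − z·σ) = −(-0.8429 − 1.960 × 1.9791) = −(-4.7219) = 4.7219%

4.72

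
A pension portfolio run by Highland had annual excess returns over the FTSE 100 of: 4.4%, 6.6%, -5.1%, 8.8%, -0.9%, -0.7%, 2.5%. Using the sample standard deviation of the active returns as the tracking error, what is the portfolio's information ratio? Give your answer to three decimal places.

r̄ = (4.4 + 6.6 − 5.1 + 8.8 − 0.9 − 0.7 + 2.5) / 7 = 2.2286%
Σ(r − r̄)² = (4.4 − 2.2286)² + (6.6 − 2.2286)² + … = 139.1543
σ = √[139.1543 / 6] = 4.8158%
IR = r̄ / tracking error = 2.2286 / 4.8158 = 0.4628

0.463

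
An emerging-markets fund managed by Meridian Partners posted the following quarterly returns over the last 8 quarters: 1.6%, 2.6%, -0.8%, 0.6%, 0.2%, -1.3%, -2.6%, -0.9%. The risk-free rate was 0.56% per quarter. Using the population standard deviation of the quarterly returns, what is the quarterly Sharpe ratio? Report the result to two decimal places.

-0.41

r̄ = (1.6 + 2.6 − 0.8 + 0.6 + 0.2 − 1.3 − 2.6 − 0.9) / 8 = -0.0750%
Population σ = √[Σ(r − r̄)² / 8] = √[19.5750 / 8] = √2.4469 = 1.5643%
Sharpe = (r̄ − rf) / σ = (-0.0750 − 0.56) / 1.5643 = -0.6350 / 1.5643 = -0.4059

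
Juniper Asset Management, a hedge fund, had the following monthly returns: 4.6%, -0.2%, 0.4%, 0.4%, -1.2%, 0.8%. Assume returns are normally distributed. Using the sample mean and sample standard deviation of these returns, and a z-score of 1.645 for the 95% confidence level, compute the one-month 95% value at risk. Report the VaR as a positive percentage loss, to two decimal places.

2.47

r̄ = (4.6 − 0.2 + 0.4 + 0.4 − 1.2 + 0.8) / 6 = 4.80 / 6 = 0.8000%
Sample σ = √[Σ(r − r̄)² / 5] = √[19.7600 / 5] = √3.9520 = 1.9880%
VaR = −(r̄ − z·σ) = −(0.8000 − 1.645 × 1.9880) = −(-2.4703) = 2.4703%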